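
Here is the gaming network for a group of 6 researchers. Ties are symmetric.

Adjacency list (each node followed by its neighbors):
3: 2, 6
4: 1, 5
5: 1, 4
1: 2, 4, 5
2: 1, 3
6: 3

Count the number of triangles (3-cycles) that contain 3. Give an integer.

0

3's neighbors are 2 and 6, but none of them are tied to each other, so no triangle contains 3.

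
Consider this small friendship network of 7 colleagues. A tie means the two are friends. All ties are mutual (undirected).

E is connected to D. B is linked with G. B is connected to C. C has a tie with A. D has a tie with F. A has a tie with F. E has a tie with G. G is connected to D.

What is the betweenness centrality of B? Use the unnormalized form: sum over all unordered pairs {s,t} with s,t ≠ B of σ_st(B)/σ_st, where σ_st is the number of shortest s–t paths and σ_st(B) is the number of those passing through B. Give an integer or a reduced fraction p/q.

Pairs whose geodesics pass through B — G–A: 1/2; G–C: 1; E–C: 1; D–C: 1/2.
All other pairs contribute 0.
Summing the contributions gives betweenness(B) = 3.

3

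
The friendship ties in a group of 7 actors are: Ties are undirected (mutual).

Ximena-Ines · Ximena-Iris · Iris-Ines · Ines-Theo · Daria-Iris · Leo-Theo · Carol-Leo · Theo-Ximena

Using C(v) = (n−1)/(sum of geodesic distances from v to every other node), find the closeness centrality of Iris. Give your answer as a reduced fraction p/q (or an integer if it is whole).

Distances from Iris: Carol:4, Daria:1, Ines:1, Leo:3, Theo:2, Ximena:1. Sum = 12.
n = 7, so closeness = 6/12 = 1/2.

1/2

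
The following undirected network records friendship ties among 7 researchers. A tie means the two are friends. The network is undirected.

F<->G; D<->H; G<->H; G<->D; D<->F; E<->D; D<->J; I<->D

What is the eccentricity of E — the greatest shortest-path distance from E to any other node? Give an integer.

2

Distances from E: D:1, F:2, G:2, H:2, I:2, J:2.
The largest is 2 (to F, G, J, I, and H), so the eccentricity of E is 2.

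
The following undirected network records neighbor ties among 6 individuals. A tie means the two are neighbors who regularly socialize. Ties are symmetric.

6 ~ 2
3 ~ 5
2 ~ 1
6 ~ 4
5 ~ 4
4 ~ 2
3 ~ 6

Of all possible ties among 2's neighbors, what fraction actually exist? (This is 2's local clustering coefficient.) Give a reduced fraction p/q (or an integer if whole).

1/3

2's neighbors: 1, 4, and 6 (k = 3).
Possible neighbor pairs: C(3,2) = 3. Edges among them: 4–6 → e = 1.
Clustering(2) = 1/3.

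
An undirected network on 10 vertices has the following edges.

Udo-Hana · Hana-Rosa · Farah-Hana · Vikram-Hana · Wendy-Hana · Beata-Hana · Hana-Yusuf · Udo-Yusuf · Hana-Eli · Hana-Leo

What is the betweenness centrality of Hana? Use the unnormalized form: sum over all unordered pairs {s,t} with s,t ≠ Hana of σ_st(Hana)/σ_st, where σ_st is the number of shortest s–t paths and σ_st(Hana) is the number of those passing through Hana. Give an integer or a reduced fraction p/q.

35

Pairs whose geodesics pass through Hana — Rosa–Yusuf: 1; Rosa–Vikram: 1; Rosa–Beata: 1; Rosa–Wendy: 1; Rosa–Farah: 1; Rosa–Udo: 1; Rosa–Leo: 1; Rosa–Eli: 1; Yusuf–Vikram: 1; Yusuf–Beata: 1; Yusuf–Wendy: 1; Yusuf–Farah: 1; Yusuf–Leo: 1; Yusuf–Eli: 1 … (+21 more pairs).
All other pairs contribute 0.
Summing the contributions gives betweenness(Hana) = 35.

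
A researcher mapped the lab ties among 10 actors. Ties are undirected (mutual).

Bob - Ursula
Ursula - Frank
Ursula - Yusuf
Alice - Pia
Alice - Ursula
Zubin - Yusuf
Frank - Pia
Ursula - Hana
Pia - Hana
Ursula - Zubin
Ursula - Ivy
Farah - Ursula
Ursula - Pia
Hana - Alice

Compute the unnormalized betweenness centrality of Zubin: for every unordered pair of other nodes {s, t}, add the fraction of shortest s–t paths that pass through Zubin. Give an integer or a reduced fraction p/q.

No shortest path between any pair of other nodes passes through Zubin.
Summing the contributions gives betweenness(Zubin) = 0.

0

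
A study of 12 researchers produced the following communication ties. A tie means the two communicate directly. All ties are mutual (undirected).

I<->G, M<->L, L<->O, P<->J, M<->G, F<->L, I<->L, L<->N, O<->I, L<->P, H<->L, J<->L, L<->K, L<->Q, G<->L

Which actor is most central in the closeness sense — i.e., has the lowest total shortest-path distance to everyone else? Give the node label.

L

Farness (sum of distances to all others) for each node — F:21, G:19, H:21, I:19, J:20, K:21, L:11, M:20, N:21, O:20, P:20, Q:21.
The smallest farness is 11, for L, so L has the highest closeness.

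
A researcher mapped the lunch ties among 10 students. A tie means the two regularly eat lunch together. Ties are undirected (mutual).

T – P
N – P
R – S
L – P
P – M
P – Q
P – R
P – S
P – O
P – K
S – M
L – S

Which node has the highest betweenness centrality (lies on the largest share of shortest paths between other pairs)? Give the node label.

P

Unnormalized betweenness of each node: K:0, L:0, M:0, N:0, O:0, P:63/2, Q:0, R:0, S:3/2, T:0.
P has the largest value, 63/2, making it the main broker — the node through which the most shortest paths run.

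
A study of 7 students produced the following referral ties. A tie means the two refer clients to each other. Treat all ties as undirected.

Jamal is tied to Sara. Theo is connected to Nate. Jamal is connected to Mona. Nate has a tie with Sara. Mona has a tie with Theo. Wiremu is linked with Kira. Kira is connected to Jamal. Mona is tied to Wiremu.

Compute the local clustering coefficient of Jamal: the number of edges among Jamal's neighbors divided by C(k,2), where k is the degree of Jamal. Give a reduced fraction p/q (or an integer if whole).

0

Jamal's neighbors: Kira, Mona, and Sara (k = 3).
Possible neighbor pairs: C(3,2) = 3. Edges among them: none → e = 0.
Clustering(Jamal) = 0/3 = 0.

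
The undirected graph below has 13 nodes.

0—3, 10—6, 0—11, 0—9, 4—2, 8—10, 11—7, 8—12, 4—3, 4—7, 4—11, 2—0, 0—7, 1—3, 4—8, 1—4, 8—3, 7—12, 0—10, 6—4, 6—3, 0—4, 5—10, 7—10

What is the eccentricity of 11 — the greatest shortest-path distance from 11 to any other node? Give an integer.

Distances from 11: 0:1, 1:2, 2:2, 3:2, 4:1, 5:3, 6:2, 7:1, 8:2, 9:2, 10:2, 12:2.
The largest is 3 (to 5), so the eccentricity of 11 is 3.

3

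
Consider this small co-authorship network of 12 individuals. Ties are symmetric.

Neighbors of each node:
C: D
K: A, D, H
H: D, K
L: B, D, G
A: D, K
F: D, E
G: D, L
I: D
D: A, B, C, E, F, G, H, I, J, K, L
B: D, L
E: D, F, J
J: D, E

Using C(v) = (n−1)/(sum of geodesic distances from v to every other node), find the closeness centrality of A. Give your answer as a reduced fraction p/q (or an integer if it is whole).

Distances from A: B:2, C:2, D:1, E:2, F:2, G:2, H:2, I:2, J:2, K:1, L:2. Sum = 20.
n = 12, so closeness = 11/20.

11/20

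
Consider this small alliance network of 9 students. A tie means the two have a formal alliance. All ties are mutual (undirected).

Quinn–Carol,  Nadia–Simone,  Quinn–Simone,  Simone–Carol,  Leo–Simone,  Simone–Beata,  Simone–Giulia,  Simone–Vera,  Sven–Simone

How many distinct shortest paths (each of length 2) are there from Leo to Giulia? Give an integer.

1

The shortest distance is 2, and the only length-2 path is Leo–Simone–Giulia. So there is exactly 1 shortest path.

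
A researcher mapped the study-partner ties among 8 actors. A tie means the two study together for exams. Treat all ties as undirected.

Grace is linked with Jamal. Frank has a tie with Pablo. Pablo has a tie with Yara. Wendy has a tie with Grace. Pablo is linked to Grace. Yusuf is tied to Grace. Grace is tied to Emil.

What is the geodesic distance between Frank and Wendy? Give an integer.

3

One shortest route is Frank – Pablo – Grace – Wendy, which uses 3 edges, and at distance 2 from Frank we only reach {Grace, Yara}, which does not include Wendy. So d(Frank,Wendy) = 3.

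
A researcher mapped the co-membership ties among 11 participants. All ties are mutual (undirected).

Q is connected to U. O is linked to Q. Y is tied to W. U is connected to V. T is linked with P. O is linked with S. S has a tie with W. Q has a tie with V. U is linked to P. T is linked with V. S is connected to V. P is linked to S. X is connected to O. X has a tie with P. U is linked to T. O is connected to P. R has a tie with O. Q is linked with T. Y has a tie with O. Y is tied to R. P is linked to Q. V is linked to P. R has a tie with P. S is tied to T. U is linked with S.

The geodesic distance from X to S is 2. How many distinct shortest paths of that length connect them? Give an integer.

2

The shortest distance is 2. The length-2 paths are: X–P–S; X–O–S.
That gives 2 distinct shortest paths.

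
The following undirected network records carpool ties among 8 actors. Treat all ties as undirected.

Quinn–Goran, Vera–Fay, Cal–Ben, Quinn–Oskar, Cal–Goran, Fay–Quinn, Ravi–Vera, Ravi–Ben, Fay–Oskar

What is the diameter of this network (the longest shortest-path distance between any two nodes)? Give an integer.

4

Eccentricity of each node (its greatest distance to any other): Ben:4, Cal:3, Fay:3, Goran:3, Oskar:4, Quinn:3, Ravi:3, Vera:3.
The maximum eccentricity is 4, realized for instance by the pair Ben–Oskar via Ben – Cal – Goran – Quinn – Oskar. So the diameter is 4.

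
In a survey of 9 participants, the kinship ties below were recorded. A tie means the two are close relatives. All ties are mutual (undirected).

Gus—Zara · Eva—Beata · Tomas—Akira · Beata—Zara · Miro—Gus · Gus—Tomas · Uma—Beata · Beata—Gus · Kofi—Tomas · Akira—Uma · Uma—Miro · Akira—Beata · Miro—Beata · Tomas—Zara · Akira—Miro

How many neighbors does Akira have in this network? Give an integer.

4

Akira is directly tied to Beata, Miro, Tomas, and Uma. That is 4 neighbors, so the degree of Akira is 4.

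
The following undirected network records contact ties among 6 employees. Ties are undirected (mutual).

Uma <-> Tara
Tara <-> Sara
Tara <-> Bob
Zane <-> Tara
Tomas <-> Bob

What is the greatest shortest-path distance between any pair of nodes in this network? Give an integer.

Eccentricity of each node (its greatest distance to any other): Bob:2, Sara:3, Tara:2, Tomas:3, Uma:3, Zane:3.
The maximum eccentricity is 3, realized for instance by the pair Tomas–Zane via Tomas – Bob – Tara – Zane. So the diameter is 3.

3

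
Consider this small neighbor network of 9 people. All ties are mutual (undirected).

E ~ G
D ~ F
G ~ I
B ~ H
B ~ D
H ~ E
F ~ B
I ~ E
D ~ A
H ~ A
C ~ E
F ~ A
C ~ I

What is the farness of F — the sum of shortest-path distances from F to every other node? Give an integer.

Distances from F: A:1, B:1, C:4, D:1, E:3, G:4, H:2, I:4.
Sum = 1 + 1 + 4 + 1 + 3 + 4 + 2 + 4 = 20.

20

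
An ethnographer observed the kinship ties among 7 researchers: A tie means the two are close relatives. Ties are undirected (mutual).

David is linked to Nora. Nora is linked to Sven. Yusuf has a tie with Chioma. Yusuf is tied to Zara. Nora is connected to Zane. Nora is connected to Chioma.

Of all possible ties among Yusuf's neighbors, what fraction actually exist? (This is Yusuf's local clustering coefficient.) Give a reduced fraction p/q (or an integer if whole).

0

Yusuf's neighbors: Chioma and Zara (k = 2).
Possible neighbor pairs: C(2,2) = 1. Edges among them: none → e = 0.
Clustering(Yusuf) = 0/1.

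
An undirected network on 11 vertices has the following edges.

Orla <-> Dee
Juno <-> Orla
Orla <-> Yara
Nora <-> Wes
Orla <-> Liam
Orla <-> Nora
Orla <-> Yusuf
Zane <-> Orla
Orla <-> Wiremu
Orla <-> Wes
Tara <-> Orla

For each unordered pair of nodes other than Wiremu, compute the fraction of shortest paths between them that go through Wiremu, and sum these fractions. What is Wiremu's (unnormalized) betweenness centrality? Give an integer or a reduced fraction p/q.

No shortest path between any pair of other nodes passes through Wiremu.
Summing the contributions gives betweenness(Wiremu) = 0.

0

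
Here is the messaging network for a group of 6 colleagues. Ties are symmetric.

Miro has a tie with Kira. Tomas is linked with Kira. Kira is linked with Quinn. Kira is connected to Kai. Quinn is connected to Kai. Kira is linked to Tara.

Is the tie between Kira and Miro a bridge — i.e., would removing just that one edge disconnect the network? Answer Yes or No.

Without the Kira–Miro edge there is no alternate route between Kira and Miro, so the network disconnects. It is a bridge.

Yes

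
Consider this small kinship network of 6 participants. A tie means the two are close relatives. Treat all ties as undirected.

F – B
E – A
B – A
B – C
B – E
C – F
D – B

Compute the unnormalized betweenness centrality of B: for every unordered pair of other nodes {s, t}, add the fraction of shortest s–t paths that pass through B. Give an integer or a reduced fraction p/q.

8

Pairs whose geodesics pass through B — E–C: 1; E–D: 1; E–F: 1; A–C: 1; A–D: 1; A–F: 1; C–D: 1; D–F: 1.
All other pairs contribute 0.
Summing the contributions gives betweenness(B) = 8.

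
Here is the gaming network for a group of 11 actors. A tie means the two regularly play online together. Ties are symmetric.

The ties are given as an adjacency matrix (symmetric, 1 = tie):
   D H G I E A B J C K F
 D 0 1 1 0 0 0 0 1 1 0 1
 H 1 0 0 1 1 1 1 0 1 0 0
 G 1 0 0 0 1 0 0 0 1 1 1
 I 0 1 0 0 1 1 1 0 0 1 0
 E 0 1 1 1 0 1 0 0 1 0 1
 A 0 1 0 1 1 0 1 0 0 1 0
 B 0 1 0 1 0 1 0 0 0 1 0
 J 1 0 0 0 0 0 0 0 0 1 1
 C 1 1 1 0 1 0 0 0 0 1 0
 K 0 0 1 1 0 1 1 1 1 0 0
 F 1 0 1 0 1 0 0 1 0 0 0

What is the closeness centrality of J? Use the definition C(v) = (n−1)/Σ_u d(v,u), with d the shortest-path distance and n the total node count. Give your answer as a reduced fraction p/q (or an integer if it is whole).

Distances from J: A:2, B:2, C:2, D:1, E:2, F:1, G:2, H:2, I:2, K:1. Sum = 17.
n = 11, so closeness = 10/17.

10/17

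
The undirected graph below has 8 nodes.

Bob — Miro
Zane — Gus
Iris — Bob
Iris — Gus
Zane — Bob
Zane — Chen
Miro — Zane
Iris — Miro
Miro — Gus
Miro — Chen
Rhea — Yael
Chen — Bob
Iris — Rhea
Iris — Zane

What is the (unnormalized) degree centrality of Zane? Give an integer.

5

Zane is directly tied to Bob, Chen, Gus, Iris, and Miro. That is 5 neighbors, so the degree of Zane is 5.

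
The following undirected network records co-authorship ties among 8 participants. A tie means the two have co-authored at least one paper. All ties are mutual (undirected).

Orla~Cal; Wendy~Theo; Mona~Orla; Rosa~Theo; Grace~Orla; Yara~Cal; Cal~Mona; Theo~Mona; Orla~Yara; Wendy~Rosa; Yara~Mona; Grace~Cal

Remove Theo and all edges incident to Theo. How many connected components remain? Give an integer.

Without Theo, the remaining ties split the others into: {Cal, Grace, Mona, Orla, Yara}; {Rosa, Wendy}.
That's 2 separate components.

2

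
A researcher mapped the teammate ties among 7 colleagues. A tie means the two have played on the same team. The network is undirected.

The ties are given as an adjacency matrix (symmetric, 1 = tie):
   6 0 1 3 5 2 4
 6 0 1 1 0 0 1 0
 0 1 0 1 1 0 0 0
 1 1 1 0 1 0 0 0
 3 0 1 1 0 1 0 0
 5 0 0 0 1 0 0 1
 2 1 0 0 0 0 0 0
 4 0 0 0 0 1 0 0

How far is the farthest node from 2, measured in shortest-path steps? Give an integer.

Distances from 2: 0:2, 1:2, 3:3, 4:5, 5:4, 6:1.
The largest is 5 (to 4), so the eccentricity of 2 is 5.

5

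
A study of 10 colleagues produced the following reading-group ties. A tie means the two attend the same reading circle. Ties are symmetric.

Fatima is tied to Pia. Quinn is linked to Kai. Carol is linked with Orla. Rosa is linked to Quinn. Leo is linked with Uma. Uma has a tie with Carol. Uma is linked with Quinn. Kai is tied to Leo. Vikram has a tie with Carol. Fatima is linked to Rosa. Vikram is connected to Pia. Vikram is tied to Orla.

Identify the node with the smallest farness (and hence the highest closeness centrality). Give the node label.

Uma

Farness (sum of distances to all others) for each node — Carol:18, Fatima:22, Kai:24, Leo:23, Orla:23, Pia:22, Quinn:18, Rosa:21, Uma:17, Vikram:20.
The smallest farness is 17, for Uma, so Uma has the highest closeness.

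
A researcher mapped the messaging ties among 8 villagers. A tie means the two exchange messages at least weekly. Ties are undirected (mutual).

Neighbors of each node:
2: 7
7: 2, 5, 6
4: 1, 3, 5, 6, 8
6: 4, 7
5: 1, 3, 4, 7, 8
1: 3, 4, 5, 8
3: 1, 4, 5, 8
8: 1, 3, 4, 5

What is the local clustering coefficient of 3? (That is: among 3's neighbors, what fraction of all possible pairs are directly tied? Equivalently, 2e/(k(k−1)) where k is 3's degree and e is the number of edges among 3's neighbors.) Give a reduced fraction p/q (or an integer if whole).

1

3's neighbors: 1, 4, 5, and 8 (k = 4).
Possible neighbor pairs: C(4,2) = 6. Edges among them: 1–4, 1–5, 1–8, 4–5, 4–8, 5–8 → e = 6.
Clustering(3) = 6/6 = 1.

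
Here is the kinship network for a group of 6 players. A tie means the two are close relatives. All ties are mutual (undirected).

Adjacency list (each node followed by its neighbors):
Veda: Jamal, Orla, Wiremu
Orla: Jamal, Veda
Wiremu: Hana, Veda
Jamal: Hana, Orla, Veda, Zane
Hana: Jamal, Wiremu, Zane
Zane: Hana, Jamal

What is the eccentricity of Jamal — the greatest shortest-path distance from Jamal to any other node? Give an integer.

2

Distances from Jamal: Hana:1, Orla:1, Veda:1, Wiremu:2, Zane:1.
The largest is 2 (to Wiremu), so the eccentricity of Jamal is 2.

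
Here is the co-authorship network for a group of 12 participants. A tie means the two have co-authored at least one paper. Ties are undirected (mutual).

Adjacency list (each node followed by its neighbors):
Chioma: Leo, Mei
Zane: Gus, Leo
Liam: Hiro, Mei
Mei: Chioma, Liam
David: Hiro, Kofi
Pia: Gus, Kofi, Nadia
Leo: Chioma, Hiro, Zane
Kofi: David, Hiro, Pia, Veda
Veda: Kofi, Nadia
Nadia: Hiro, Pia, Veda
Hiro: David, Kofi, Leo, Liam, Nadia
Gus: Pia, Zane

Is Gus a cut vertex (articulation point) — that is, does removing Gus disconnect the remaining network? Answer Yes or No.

No

Even without Gus, every remaining node can still reach every other (the residual graph is connected), so Gus is not a cut vertex.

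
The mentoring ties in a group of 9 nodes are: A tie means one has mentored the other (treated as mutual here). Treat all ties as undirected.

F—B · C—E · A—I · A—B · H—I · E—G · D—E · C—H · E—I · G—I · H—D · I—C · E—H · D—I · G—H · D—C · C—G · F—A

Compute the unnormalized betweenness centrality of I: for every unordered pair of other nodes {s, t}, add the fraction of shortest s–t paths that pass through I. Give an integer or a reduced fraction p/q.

61/4

Pairs whose geodesics pass through I — H–B: 1; H–A: 1; H–F: 1; E–B: 1; E–A: 1; E–F: 1; G–D: 1/4; G–B: 1; G–A: 1; G–F: 1; C–B: 1; C–A: 1; C–F: 1; D–B: 1 … (+2 more pairs).
All other pairs contribute 0.
Summing the contributions gives betweenness(I) = 61/4.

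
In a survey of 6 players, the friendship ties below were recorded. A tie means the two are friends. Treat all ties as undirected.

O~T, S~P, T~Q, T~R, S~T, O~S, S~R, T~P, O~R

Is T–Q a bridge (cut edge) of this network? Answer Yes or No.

Yes

Without the T–Q edge there is no alternate route between T and Q, so the network disconnects. It is a bridge.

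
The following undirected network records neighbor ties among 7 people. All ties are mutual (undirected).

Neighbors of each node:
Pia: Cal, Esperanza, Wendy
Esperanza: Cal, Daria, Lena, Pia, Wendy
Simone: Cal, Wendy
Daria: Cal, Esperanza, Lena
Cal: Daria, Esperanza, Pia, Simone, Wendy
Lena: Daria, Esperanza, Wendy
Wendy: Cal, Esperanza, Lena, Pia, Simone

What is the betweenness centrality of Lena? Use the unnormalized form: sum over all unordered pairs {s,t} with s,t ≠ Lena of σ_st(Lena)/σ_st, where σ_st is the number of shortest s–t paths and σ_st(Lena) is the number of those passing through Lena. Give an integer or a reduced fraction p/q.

1/3

Pairs whose geodesics pass through Lena — Daria–Wendy: 1/3.
All other pairs contribute 0.
Summing the contributions gives betweenness(Lena) = 1/3.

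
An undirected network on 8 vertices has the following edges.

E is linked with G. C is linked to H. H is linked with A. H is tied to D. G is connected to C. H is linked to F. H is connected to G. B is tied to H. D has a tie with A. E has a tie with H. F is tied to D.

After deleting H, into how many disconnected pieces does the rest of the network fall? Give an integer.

3

Without H, the remaining ties split the others into: {A, D, F}; {C, E, G}; {B}.
That's 3 separate components.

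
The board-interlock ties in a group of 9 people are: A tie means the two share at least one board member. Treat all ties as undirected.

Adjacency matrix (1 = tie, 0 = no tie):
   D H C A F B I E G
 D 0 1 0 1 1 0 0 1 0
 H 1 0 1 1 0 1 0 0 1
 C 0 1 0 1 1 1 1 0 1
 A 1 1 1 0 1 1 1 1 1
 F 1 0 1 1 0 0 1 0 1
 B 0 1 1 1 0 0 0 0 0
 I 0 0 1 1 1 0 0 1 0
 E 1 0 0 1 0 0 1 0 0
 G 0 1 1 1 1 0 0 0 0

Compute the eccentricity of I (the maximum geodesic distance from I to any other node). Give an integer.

2

Distances from I: A:1, B:2, C:1, D:2, E:1, F:1, G:2, H:2.
The largest is 2 (to H, B, G, and D), so the eccentricity of I is 2.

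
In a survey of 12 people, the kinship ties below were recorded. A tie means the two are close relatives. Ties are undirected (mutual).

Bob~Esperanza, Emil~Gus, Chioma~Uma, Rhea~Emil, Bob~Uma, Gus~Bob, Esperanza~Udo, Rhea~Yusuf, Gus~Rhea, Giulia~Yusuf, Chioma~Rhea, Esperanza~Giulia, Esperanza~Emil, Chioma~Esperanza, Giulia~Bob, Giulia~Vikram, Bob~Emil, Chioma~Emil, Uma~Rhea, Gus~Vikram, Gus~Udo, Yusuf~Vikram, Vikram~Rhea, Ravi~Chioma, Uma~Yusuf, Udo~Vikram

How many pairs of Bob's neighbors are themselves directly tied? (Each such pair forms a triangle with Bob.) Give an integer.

Bob's neighbors: Emil, Esperanza, Giulia, Gus, and Uma.
Neighbor pairs that are themselves tied: Bob–Emil–Esperanza; Bob–Emil–Gus; Bob–Esperanza–Giulia. Each forms one triangle with Bob, for 3 in total.

3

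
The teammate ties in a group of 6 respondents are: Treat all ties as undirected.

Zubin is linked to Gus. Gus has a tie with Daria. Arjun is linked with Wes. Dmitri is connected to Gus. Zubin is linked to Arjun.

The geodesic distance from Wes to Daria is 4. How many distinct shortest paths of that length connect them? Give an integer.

The shortest distance is 4, and the only length-4 path is Wes–Arjun–Zubin–Gus–Daria. So there is exactly 1 shortest path.

1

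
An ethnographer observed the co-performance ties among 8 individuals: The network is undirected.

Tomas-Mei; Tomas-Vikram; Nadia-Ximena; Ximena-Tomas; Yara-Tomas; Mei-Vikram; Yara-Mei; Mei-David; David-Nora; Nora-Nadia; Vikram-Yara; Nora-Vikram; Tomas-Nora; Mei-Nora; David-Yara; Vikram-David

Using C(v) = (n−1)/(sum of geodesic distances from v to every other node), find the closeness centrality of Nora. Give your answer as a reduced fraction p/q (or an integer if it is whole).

7/9

Distances from Nora: David:1, Mei:1, Nadia:1, Tomas:1, Vikram:1, Ximena:2, Yara:2. Sum = 9.
n = 8, so closeness = 7/9.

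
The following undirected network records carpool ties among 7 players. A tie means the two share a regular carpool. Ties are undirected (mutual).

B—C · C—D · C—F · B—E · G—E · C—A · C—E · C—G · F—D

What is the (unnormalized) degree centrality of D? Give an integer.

2

D is directly tied to C and F. That is 2 neighbors, so the degree of D is 2.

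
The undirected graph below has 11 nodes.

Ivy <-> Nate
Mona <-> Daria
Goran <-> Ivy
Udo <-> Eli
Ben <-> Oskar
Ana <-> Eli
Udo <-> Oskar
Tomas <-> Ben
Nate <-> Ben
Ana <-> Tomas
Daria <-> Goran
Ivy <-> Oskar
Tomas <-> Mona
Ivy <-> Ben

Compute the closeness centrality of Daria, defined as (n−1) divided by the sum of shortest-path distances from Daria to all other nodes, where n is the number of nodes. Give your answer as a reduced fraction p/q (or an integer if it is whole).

Distances from Daria: Ana:3, Ben:3, Eli:4, Goran:1, Ivy:2, Mona:1, Nate:3, Oskar:3, Tomas:2, Udo:4. Sum = 26.
n = 11, so closeness = 10/26 = 5/13.

5/13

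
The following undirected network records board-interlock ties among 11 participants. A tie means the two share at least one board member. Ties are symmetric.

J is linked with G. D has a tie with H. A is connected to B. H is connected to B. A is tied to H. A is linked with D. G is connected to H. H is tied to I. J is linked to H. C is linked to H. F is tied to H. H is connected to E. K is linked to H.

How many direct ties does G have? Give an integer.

2

G is directly tied to H and J. That is 2 neighbors, so the degree of G is 2.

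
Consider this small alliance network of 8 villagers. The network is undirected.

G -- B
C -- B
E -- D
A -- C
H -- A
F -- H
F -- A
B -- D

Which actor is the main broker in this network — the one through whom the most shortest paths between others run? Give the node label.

B

Unnormalized betweenness of each node: A:10, B:14, C:12, D:6, E:0, F:0, G:0, H:0.
B has the largest value, 14, making it the main broker — the node through which the most shortest paths run.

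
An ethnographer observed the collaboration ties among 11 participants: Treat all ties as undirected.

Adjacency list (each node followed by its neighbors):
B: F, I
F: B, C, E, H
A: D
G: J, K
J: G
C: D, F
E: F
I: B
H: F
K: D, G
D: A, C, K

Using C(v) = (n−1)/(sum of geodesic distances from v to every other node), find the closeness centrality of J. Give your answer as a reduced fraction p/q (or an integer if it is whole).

Distances from J: A:4, B:6, C:4, D:3, E:6, F:5, G:1, H:6, I:7, K:2. Sum = 44.
n = 11, so closeness = 10/44 = 5/22.

5/22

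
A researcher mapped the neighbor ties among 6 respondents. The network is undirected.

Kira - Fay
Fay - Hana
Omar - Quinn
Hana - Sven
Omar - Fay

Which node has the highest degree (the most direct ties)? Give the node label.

Degrees — Fay:3, Hana:2, Kira:1, Omar:2, Quinn:1, Sven:1.
The maximum is 3, attained only by Fay.

Fay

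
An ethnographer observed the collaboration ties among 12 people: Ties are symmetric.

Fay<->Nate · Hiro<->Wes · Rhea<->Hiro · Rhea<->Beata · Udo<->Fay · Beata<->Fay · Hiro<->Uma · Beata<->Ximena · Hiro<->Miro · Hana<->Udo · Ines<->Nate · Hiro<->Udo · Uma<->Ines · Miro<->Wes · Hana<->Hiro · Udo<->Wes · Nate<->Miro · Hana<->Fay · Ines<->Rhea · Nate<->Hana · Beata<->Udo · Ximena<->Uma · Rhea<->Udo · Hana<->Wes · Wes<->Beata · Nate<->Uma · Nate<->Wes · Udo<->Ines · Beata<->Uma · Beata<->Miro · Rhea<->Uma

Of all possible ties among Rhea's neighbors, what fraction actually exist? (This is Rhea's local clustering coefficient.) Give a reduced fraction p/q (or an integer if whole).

Rhea's neighbors: Beata, Hiro, Ines, Udo, and Uma (k = 5).
Possible neighbor pairs: C(5,2) = 10. Edges among them: Beata–Udo, Beata–Uma, Hiro–Udo, Hiro–Uma, Ines–Udo, Ines–Uma → e = 6.
Clustering(Rhea) = 6/10 = 3/5.

3/5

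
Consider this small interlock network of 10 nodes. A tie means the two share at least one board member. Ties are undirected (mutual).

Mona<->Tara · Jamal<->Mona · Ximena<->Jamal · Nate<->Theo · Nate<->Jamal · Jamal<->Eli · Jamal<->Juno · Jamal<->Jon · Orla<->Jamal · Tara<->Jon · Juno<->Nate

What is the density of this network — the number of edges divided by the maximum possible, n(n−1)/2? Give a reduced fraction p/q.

11/45

There are 11 edges and 10 nodes, so the maximum possible is C(10,2) = 45.
Density = 11/45.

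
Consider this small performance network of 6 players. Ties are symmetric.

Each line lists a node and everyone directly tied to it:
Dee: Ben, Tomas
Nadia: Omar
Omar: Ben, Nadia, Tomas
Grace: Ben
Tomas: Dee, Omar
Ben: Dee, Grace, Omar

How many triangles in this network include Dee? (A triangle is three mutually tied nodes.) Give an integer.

Dee's neighbors are Ben and Tomas, but none of them are tied to each other, so no triangle contains Dee.

0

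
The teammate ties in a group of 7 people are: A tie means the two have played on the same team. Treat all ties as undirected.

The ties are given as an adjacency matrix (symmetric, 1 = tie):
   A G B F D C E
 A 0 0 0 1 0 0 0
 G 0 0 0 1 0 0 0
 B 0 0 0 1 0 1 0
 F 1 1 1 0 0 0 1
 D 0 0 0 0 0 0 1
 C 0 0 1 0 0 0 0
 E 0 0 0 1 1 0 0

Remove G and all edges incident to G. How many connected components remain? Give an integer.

1

G's neighbors (F) remain reachable from one another through other ties, so the rest of the network stays in one piece.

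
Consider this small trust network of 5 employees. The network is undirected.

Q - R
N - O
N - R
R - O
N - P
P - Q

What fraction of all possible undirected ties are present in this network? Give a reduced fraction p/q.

There are 6 edges and 5 nodes, so the maximum possible is C(5,2) = 10.
Density = 6/10 = 3/5.

3/5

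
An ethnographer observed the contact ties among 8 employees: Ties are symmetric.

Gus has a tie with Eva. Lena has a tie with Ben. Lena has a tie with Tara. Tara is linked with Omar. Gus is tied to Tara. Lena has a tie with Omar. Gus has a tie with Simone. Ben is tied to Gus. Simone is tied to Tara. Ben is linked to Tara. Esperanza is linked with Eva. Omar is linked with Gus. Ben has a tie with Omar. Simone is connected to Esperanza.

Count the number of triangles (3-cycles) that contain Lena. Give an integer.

3

Lena's neighbors: Ben, Omar, and Tara.
Neighbor pairs that are themselves tied: Lena–Ben–Omar; Lena–Ben–Tara; Lena–Omar–Tara. Each forms one triangle with Lena, for 3 in total.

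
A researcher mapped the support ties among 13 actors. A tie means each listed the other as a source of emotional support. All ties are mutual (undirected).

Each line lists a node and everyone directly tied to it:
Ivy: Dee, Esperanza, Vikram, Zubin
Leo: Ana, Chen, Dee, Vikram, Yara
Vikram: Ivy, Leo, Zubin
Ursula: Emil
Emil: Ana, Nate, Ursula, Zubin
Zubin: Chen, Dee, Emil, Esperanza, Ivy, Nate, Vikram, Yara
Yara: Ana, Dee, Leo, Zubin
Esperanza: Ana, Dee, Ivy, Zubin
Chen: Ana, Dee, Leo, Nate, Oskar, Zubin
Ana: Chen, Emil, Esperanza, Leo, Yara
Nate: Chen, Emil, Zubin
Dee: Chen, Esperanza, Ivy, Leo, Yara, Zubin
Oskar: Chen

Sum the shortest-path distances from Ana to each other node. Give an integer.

Distances from Ana: Chen:1, Dee:2, Emil:1, Esperanza:1, Ivy:2, Leo:1, Nate:2, Oskar:2, Ursula:2, Vikram:2, Yara:1, Zubin:2.
Sum = 1 + 2 + 1 + 1 + 2 + 1 + 2 + 2 + 2 + 2 + 1 + 2 = 19.

19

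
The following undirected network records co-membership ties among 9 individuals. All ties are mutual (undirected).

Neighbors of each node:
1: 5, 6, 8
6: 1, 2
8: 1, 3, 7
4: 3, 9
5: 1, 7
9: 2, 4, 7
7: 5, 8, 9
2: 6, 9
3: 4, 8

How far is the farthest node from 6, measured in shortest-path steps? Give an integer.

Distances from 6: 1:1, 2:1, 3:3, 4:3, 5:2, 7:3, 8:2, 9:2.
The largest is 3 (to 3, 7, and 4), so the eccentricity of 6 is 3.

3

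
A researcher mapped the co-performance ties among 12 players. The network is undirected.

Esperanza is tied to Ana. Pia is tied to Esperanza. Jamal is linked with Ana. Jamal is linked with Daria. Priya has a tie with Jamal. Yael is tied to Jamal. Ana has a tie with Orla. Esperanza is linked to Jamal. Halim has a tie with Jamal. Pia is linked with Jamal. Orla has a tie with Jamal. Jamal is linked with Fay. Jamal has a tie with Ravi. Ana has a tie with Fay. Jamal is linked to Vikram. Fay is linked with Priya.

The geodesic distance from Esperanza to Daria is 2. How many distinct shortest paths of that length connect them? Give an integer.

1

The shortest distance is 2, and the only length-2 path is Esperanza–Jamal–Daria. So there is exactly 1 shortest path.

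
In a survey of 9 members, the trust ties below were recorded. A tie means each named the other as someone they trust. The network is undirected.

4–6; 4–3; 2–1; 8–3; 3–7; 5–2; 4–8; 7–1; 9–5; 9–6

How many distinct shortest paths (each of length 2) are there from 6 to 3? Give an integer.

The shortest distance is 2, and the only length-2 path is 6–4–3. So there is exactly 1 shortest path.

1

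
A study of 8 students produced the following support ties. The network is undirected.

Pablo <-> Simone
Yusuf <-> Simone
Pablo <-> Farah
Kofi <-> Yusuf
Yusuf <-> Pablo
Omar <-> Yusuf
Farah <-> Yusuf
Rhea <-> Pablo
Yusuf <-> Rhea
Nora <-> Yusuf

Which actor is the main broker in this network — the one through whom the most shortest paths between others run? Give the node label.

Unnormalized betweenness of each node: Farah:0, Kofi:0, Nora:0, Omar:0, Pablo:3/2, Rhea:0, Simone:0, Yusuf:33/2.
Yusuf has the largest value, 33/2, making it the main broker — the node through which the most shortest paths run.

Yusuf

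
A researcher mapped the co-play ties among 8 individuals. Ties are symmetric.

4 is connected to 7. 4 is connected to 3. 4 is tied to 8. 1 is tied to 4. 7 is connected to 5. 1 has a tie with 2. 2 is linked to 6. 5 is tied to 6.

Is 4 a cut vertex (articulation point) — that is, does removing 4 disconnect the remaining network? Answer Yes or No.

Yes

Removing 4 leaves {3} with no path to {1, 2, 5, 6, and 7}, so the network splits into 3 components. 4 is a cut vertex.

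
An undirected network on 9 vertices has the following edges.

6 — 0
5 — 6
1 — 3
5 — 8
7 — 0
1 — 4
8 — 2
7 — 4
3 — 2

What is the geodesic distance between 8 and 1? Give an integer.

One shortest route is 8 – 2 – 3 – 1, which uses 3 edges, and at distance 2 from 8 we only reach {3, 6}, which does not include 1. So d(8,1) = 3.

3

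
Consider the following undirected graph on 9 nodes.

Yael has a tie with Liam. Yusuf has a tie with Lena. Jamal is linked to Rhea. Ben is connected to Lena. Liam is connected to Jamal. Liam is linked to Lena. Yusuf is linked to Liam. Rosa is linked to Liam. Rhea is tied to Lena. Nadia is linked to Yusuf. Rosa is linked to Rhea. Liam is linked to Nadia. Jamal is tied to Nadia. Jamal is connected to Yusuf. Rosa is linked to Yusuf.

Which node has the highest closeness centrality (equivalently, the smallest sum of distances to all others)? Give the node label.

Farness (sum of distances to all others) for each node — Ben:19, Jamal:13, Lena:12, Liam:10, Nadia:14, Rhea:14, Rosa:14, Yael:17, Yusuf:11.
The smallest farness is 10, for Liam, so Liam has the highest closeness.

Liam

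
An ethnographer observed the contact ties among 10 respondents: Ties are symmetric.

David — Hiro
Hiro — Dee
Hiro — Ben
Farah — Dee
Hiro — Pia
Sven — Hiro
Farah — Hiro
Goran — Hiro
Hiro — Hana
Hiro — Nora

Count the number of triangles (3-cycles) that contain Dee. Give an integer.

1

Dee's neighbors: Farah and Hiro.
Neighbor pairs that are themselves tied: Dee–Farah–Hiro. Each forms one triangle with Dee, for 1 in total.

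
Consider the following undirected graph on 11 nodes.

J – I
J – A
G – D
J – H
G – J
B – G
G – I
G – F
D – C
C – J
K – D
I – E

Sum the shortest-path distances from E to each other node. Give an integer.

27

Distances from E: A:3, B:3, C:3, D:3, F:3, G:2, H:3, I:1, J:2, K:4.
Sum = 3 + 3 + 3 + 3 + 3 + 2 + 3 + 1 + 2 + 4 = 27.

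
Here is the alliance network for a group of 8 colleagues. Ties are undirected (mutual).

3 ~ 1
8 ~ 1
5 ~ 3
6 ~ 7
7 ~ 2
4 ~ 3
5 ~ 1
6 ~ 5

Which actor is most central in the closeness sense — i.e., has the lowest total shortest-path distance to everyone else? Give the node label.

5

Farness (sum of distances to all others) for each node — 1:14, 2:24, 3:14, 4:20, 5:12, 6:14, 7:18, 8:20.
The smallest farness is 12, for 5, so 5 has the highest closeness.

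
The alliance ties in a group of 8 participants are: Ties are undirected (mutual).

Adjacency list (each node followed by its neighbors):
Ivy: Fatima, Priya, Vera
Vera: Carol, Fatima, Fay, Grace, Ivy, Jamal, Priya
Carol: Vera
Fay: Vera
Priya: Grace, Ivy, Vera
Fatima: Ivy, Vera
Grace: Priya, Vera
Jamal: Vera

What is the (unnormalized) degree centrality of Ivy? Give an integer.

3

Ivy is directly tied to Fatima, Priya, and Vera. That is 3 neighbors, so the degree of Ivy is 3.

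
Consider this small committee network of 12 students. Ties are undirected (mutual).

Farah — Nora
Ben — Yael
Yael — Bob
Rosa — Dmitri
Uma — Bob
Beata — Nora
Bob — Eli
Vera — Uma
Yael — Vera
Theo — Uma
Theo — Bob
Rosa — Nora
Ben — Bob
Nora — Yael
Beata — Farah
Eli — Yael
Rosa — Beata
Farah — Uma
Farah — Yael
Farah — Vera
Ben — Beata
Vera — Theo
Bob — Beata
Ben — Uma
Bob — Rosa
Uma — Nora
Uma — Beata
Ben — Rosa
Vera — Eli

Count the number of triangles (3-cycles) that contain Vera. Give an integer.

4

Vera's neighbors: Eli, Farah, Theo, Uma, and Yael.
Neighbor pairs that are themselves tied: Vera–Eli–Yael; Vera–Farah–Uma; Vera–Farah–Yael; Vera–Theo–Uma. Each forms one triangle with Vera, for 4 in total.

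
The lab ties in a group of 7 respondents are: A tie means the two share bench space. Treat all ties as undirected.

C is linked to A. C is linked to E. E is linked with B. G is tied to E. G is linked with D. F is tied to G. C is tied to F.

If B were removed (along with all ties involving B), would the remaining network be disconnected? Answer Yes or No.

Even without B, every remaining node can still reach every other (the residual graph is connected), so B is not a cut vertex.

No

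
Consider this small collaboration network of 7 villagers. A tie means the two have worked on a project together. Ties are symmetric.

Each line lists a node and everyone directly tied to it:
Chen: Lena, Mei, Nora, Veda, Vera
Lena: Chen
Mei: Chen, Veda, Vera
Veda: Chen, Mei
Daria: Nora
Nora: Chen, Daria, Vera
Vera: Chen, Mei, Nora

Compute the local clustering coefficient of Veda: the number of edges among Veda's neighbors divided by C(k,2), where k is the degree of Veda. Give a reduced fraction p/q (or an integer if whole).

Veda's neighbors: Chen and Mei (k = 2).
Possible neighbor pairs: C(2,2) = 1. Edges among them: Chen–Mei → e = 1.
Clustering(Veda) = 1/1.

1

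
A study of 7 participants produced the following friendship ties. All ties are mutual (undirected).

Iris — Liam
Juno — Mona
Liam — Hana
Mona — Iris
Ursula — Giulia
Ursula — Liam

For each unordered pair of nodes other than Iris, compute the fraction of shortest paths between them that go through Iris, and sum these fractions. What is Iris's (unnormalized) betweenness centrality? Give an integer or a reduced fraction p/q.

8

Pairs whose geodesics pass through Iris — Ursula–Juno: 1; Ursula–Mona: 1; Juno–Liam: 1; Juno–Hana: 1; Juno–Giulia: 1; Liam–Mona: 1; Hana–Mona: 1; Mona–Giulia: 1.
All other pairs contribute 0.
Summing the contributions gives betweenness(Iris) = 8.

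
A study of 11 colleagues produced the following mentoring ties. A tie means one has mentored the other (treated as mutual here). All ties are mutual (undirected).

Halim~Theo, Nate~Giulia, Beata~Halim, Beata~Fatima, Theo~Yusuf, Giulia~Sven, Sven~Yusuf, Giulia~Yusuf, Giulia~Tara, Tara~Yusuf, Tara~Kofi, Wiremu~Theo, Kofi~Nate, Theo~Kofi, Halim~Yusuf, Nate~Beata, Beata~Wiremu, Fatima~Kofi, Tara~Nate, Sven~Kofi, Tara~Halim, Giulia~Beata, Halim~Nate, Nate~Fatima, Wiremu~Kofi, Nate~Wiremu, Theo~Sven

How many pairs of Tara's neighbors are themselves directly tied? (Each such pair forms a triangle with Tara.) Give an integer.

Tara's neighbors: Giulia, Halim, Kofi, Nate, and Yusuf.
Neighbor pairs that are themselves tied: Tara–Giulia–Nate; Tara–Giulia–Yusuf; Tara–Halim–Nate; Tara–Halim–Yusuf; Tara–Kofi–Nate. Each forms one triangle with Tara, for 5 in total.

5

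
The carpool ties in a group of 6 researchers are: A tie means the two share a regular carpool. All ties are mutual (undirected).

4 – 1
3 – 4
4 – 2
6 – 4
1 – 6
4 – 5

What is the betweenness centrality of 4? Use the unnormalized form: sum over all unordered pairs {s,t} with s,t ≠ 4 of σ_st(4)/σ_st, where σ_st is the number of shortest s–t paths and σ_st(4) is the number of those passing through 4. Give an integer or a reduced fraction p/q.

Pairs whose geodesics pass through 4 — 2–1: 1; 2–6: 1; 2–5: 1; 2–3: 1; 1–5: 1; 1–3: 1; 6–5: 1; 6–3: 1; 5–3: 1.
All other pairs contribute 0.
Summing the contributions gives betweenness(4) = 9.

9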